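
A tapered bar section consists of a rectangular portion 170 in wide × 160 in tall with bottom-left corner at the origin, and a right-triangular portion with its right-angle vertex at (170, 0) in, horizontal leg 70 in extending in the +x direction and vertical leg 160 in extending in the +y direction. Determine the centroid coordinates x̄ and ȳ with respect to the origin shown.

rectangular portion: A = 170 × 160 = 27200.00, centroid at (85.00, 80.00).
triangular portion: A = ½·70·160 = 5600.00, centroid at (193.33, 53.33).
ΣA = 32800.00 in²
ΣAx̄ = (27200.00)(85.00) + (5600.00)(193.33) = 3394666.67 in³
ΣAȳ = (27200.00)(80.00) + (5600.00)(53.33) = 2474666.67 in³
x̄ = 3394666.67 / 32800.00 = 103.50 in
ȳ = 2474666.67 / 32800.00 = 75.45 in

x̄ = 103.50 in, ȳ = 75.45 in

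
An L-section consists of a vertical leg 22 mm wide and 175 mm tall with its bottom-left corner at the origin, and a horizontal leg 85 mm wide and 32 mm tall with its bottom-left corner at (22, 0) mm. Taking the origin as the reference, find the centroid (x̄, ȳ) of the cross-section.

x̄ = 33.15 mm, ȳ = 57.90 mm

vertical leg: A = 22 × 175 = 3850.00, centroid at (11.00, 87.50).
horizontal leg: A = 85 × 32 = 2720.00, centroid at (64.50, 16.00).
ΣA = 6570.00 mm², ΣAx̄ = 217790.00 mm³, ΣAȳ = 380395.00 mm³.
x̄ = 217790.00/6570.00 = 33.15 mm; ȳ = 380395.00/6570.00 = 57.90 mm.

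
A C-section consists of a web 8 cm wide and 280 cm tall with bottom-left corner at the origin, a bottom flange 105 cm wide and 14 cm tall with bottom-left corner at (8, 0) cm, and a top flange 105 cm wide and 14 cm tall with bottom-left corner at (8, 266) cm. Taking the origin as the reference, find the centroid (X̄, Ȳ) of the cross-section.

Part | A | x̄ᵢ | ȳᵢ | A·x̄ᵢ | A·ȳᵢ
web | 2240.00 | 4.00 | 140.00 | 8960.00 | 313600.00
bottom flange | 1470.00 | 60.50 | 7.00 | 88935.00 | 10290.00
top flange | 1470.00 | 60.50 | 273.00 | 88935.00 | 401310.00
Σ | 5180.00 |  |  | 186830.00 | 725200.00
X̄ = 186830.00 / 5180.00 = 36.07 cm
Ȳ = 725200.00 / 5180.00 = 140.00 cm

X̄ = 36.07 cm, Ȳ = 140.00 cm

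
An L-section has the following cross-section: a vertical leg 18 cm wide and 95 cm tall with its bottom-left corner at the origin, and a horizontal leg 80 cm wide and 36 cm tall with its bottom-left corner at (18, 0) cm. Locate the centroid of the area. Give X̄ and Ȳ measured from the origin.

vertical leg: A = 18 × 95 = 1710.00, centroid at (9.00, 47.50).
horizontal leg: A = 80 × 36 = 2880.00, centroid at (58.00, 18.00).
ΣA = 4590.00 cm², ΣAX̄ = 182430.00 cm³, ΣAȲ = 133065.00 cm³.
X̄ = 182430.00/4590.00 = 39.75 cm; Ȳ = 133065.00/4590.00 = 28.99 cm.

X̄ = 39.75 cm, Ȳ = 28.99 cm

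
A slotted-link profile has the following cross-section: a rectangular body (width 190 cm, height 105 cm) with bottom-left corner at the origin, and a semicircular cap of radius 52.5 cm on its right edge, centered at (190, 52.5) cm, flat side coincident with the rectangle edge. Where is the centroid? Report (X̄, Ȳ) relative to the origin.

Part | A | x̄ᵢ | ȳᵢ | A·x̄ᵢ | A·ȳᵢ
rectangular body | 19950.00 | 95.00 | 52.50 | 1895250.00 | 1047375.00
semicircular end | 4329.51 | 212.28 | 52.50 | 919075.15 | 227299.14
Σ | 24279.51 |  |  | 2814325.15 | 1274674.14
X̄ = 2814325.15 / 24279.51 = 115.91 cm
Ȳ = 1274674.14 / 24279.51 = 52.50 cm

X̄ = 115.91 cm, Ȳ = 52.50 cm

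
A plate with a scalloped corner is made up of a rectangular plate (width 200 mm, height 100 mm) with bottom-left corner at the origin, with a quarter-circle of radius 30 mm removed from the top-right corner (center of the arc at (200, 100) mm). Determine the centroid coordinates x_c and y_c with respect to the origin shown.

plate: A = 200 × 100 = 20000.00, centroid at (100.00, 50.00).
removed quarter-circle: A = −¼π·30² = -706.86, centroid at (187.27, 87.27).
ΣA = 19293.14 mm², ΣAx_c = 1867628.33 mm³, ΣAy_c = 938314.17 mm³.
x_c = 1867628.33/19293.14 = 96.80 mm; y_c = 938314.17/19293.14 = 48.63 mm.

x_c = 96.80 mm, y_c = 48.63 mm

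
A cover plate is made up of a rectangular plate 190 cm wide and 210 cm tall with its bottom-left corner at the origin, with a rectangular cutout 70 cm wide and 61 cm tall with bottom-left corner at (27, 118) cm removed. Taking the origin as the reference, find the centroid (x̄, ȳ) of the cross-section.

plate: A = 190 × 210 = 39900.00, centroid at (95.00, 105.00).
hole: A = −(70 × 61) = -4270.00, centroid at (62.00, 148.50).
ΣA = 35630.00 cm², ΣAx̄ = 3525760.00 cm³, ΣAȳ = 3555405.00 cm³.
x̄ = 3525760.00/35630.00 = 98.95 cm; ȳ = 3555405.00/35630.00 = 99.79 cm.

x̄ = 98.95 cm, ȳ = 99.79 cm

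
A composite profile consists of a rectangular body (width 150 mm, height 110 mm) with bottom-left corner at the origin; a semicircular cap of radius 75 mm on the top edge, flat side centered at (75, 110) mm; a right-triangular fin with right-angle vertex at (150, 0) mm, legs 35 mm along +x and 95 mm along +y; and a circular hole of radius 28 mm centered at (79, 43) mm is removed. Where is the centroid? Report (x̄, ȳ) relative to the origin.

x̄ = 80.47 mm, ȳ = 85.89 mm

rectangular body: A = 150 × 110 = 16500.00, centroid at (75.00, 55.00).
semicircular top: A = ½π·75² = 8835.73, centroid at (75.00, 141.83).
triangular fin: A = ½·35·95 = 1662.50, centroid at (161.67, 31.67).
hole: A = −π·28² = -2463.01, centroid at (79.00, 43.00).
ΣA = 24535.22 mm², ΣAx̄ = 1974372.85 mm³, ΣAȳ = 2107416.69 mm³.
x̄ = 1974372.85/24535.22 = 80.47 mm; ȳ = 2107416.69/24535.22 = 85.89 mm.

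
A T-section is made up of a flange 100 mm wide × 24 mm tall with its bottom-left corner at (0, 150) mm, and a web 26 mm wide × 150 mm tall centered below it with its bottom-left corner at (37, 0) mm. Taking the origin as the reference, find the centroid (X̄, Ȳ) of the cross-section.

X̄ = 50.00 mm, Ȳ = 108.14 mm

Part | A | x̄ᵢ | ȳᵢ | A·x̄ᵢ | A·ȳᵢ
web | 3900.00 | 50.00 | 75.00 | 195000.00 | 292500.00
flange | 2400.00 | 50.00 | 162.00 | 120000.00 | 388800.00
Σ | 6300.00 |  |  | 315000.00 | 681300.00
X̄ = 315000.00 / 6300.00 = 50.00 mm
Ȳ = 681300.00 / 6300.00 = 108.14 mm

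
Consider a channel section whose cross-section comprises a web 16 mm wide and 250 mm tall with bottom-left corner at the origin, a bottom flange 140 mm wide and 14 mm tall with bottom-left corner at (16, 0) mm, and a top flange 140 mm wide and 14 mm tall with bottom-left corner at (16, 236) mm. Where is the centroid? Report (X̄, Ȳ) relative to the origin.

web: A = 16 × 250 = 4000.00, centroid at (8.00, 125.00).
bottom flange: A = 140 × 14 = 1960.00, centroid at (86.00, 7.00).
top flange: A = 140 × 14 = 1960.00, centroid at (86.00, 243.00).
ΣA = 7920.00 mm², ΣAX̄ = 369120.00 mm³, ΣAȲ = 990000.00 mm³.
X̄ = 369120.00/7920.00 = 46.61 mm; Ȳ = 990000.00/7920.00 = 125.00 mm.

X̄ = 46.61 mm, Ȳ = 125.00 mm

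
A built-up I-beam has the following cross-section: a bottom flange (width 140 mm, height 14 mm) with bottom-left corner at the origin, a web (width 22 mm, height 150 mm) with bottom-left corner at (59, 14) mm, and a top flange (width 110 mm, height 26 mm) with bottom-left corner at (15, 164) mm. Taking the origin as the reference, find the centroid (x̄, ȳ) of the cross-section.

bottom flange: A = 140 × 14 = 1960.00, centroid at (70.00, 7.00).
web: A = 22 × 150 = 3300.00, centroid at (70.00, 89.00).
top flange: A = 110 × 26 = 2860.00, centroid at (70.00, 177.00).
ΣA = 8120.00 mm², ΣAx̄ = 568400.00 mm³, ΣAȳ = 813640.00 mm³.
x̄ = 568400.00/8120.00 = 70.00 mm; ȳ = 813640.00/8120.00 = 100.20 mm.

x̄ = 70.00 mm, ȳ = 100.20 mm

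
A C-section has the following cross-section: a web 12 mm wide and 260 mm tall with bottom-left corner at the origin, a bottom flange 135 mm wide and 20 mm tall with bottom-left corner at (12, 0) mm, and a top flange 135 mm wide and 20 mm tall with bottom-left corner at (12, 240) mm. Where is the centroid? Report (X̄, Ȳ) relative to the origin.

web: A = 12 × 260 = 3120.00, centroid at (6.00, 130.00).
bottom flange: A = 135 × 20 = 2700.00, centroid at (79.50, 10.00).
top flange: A = 135 × 20 = 2700.00, centroid at (79.50, 250.00).
ΣA = 8520.00 mm²
ΣAX̄ = (3120.00)(6.00) + (2700.00)(79.50) + (2700.00)(79.50) = 448020.00 mm³
ΣAȲ = (3120.00)(130.00) + (2700.00)(10.00) + (2700.00)(250.00) = 1107600.00 mm³
X̄ = 448020.00 / 8520.00 = 52.58 mm
Ȳ = 1107600.00 / 8520.00 = 130.00 mm

X̄ = 52.58 mm, Ȳ = 130.00 mm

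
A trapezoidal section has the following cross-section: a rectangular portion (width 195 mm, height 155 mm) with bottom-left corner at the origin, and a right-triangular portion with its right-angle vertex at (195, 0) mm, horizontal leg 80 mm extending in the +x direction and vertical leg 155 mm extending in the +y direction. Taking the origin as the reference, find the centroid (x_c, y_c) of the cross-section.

x_c = 118.63 mm, y_c = 73.10 mm

Part | A | x̄ᵢ | ȳᵢ | A·x̄ᵢ | A·ȳᵢ
rectangular portion | 30225.00 | 97.50 | 77.50 | 2946937.50 | 2342437.50
triangular portion | 6200.00 | 221.67 | 51.67 | 1374333.33 | 320333.33
Σ | 36425.00 |  |  | 4321270.83 | 2662770.83
x_c = 4321270.83 / 36425.00 = 118.63 mm
y_c = 2662770.83 / 36425.00 = 73.10 mm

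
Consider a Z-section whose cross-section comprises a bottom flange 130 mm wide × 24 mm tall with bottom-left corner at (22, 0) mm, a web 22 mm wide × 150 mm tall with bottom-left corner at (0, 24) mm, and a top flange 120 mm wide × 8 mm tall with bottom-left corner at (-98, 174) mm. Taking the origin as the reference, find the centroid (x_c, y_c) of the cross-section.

x_c = 36.76 mm, y_c = 72.50 mm

bottom flange: A = 130 × 24 = 3120.00, centroid at (87.00, 12.00).
web: A = 22 × 150 = 3300.00, centroid at (11.00, 99.00).
top flange: A = 120 × 8 = 960.00, centroid at (-38.00, 178.00).
ΣA = 7380.00 mm²
ΣAx_c = (3120.00)(87.00) + (3300.00)(11.00) + (960.00)(-38.00) = 271260.00 mm³
ΣAy_c = (3120.00)(12.00) + (3300.00)(99.00) + (960.00)(178.00) = 535020.00 mm³
x_c = 271260.00 / 7380.00 = 36.76 mm
y_c = 535020.00 / 7380.00 = 72.50 mm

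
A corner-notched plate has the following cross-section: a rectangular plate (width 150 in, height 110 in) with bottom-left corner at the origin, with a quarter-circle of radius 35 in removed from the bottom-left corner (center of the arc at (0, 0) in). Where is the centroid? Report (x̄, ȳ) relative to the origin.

plate: A = 150 × 110 = 16500.00, centroid at (75.00, 55.00).
removed quarter-circle: A = −¼π·35² = -962.11, centroid at (14.85, 14.85).
ΣA = 15537.89 in²
ΣAx̄ = (16500.00)(75.00) + (-962.11)(14.85) = 1223208.33 in³
ΣAȳ = (16500.00)(55.00) + (-962.11)(14.85) = 893208.33 in³
x̄ = 1223208.33 / 15537.89 = 78.72 in
ȳ = 893208.33 / 15537.89 = 57.49 in

x̄ = 78.72 in, ȳ = 57.49 in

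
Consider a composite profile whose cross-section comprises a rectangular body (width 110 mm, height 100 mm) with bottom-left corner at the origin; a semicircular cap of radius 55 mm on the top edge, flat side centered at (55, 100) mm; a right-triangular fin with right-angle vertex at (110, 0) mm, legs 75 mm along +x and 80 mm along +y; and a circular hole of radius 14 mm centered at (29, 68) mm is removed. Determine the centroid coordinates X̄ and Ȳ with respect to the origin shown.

rectangular body: A = 110 × 100 = 11000.00, centroid at (55.00, 50.00).
semicircular top: A = ½π·55² = 4751.66, centroid at (55.00, 123.34).
triangular fin: A = ½·75·80 = 3000.00, centroid at (135.00, 26.67).
hole: A = −π·14² = -615.75, centroid at (29.00, 68.00).
ΣA = 18135.91 mm²
ΣAX̄ = (11000.00)(55.00) + (4751.66)(55.00) + (3000.00)(135.00) + (-615.75)(29.00) = 1253484.43 mm³
ΣAȲ = (11000.00)(50.00) + (4751.66)(123.34) + (3000.00)(26.67) + (-615.75)(68.00) = 1174211.41 mm³
X̄ = 1253484.43 / 18135.91 = 69.12 mm
Ȳ = 1174211.41 / 18135.91 = 64.75 mm

X̄ = 69.12 mm, Ȳ = 64.75 mm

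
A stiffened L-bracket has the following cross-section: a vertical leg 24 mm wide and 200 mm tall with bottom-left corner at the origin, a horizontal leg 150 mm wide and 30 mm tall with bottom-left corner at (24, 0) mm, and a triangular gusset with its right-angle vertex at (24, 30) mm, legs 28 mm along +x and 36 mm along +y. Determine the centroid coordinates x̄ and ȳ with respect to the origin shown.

x̄ = 53.03 mm, ȳ = 58.00 mm

vertical leg: A = 24 × 200 = 4800.00, centroid at (12.00, 100.00).
horizontal leg: A = 150 × 30 = 4500.00, centroid at (99.00, 15.00).
gusset: A = ½·28·36 = 504.00, centroid at (33.33, 42.00).
ΣA = 9804.00 mm², ΣAx̄ = 519900.00 mm³, ΣAȳ = 568668.00 mm³.
x̄ = 519900.00/9804.00 = 53.03 mm; ȳ = 568668.00/9804.00 = 58.00 mm.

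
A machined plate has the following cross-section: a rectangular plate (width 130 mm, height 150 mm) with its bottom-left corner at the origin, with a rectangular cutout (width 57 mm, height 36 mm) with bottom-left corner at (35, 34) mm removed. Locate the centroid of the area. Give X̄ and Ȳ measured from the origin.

plate: A = 130 × 150 = 19500.00, centroid at (65.00, 75.00).
hole: A = −(57 × 36) = -2052.00, centroid at (63.50, 52.00).
ΣA = 17448.00 mm², ΣAX̄ = 1137198.00 mm³, ΣAȲ = 1355796.00 mm³.
X̄ = 1137198.00/17448.00 = 65.18 mm; Ȳ = 1355796.00/17448.00 = 77.70 mm.

X̄ = 65.18 mm, Ȳ = 77.70 mm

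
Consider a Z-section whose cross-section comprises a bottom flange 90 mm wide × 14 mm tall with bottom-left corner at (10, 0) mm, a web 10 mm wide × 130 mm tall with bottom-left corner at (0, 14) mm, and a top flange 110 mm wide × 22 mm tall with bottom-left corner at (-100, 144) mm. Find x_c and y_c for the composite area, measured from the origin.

x_c = -6.65 mm, y_c = 97.71 mm

bottom flange: A = 90 × 14 = 1260.00, centroid at (55.00, 7.00).
web: A = 10 × 130 = 1300.00, centroid at (5.00, 79.00).
top flange: A = 110 × 22 = 2420.00, centroid at (-45.00, 155.00).
ΣA = 4980.00 mm²
ΣAx_c = (1260.00)(55.00) + (1300.00)(5.00) + (2420.00)(-45.00) = -33100.00 mm³
ΣAy_c = (1260.00)(7.00) + (1300.00)(79.00) + (2420.00)(155.00) = 486620.00 mm³
x_c = -33100.00 / 4980.00 = -6.65 mm
y_c = 486620.00 / 4980.00 = 97.71 mm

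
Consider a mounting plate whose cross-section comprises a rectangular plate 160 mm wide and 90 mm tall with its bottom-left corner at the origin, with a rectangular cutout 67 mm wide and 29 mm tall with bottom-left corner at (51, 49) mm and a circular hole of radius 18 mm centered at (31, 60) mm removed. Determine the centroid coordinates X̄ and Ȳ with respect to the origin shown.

plate: A = 160 × 90 = 14400.00, centroid at (80.00, 45.00).
hole 1: A = −(67 × 29) = -1943.00, centroid at (84.50, 63.50).
hole 2: A = −π·18² = -1017.88, centroid at (31.00, 60.00).
ΣA = 11439.12 mm²
ΣAX̄ = (14400.00)(80.00) + (-1943.00)(84.50) + (-1017.88)(31.00) = 956262.34 mm³
ΣAȲ = (14400.00)(45.00) + (-1943.00)(63.50) + (-1017.88)(60.00) = 463546.94 mm³
X̄ = 956262.34 / 11439.12 = 83.60 mm
Ȳ = 463546.94 / 11439.12 = 40.52 mm

X̄ = 83.60 mm, Ȳ = 40.52 mm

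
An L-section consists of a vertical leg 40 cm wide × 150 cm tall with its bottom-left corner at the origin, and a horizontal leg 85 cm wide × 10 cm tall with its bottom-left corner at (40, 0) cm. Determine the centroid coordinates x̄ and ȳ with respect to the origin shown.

Part | A | x̄ᵢ | ȳᵢ | A·x̄ᵢ | A·ȳᵢ
vertical leg | 6000.00 | 20.00 | 75.00 | 120000.00 | 450000.00
horizontal leg | 850.00 | 82.50 | 5.00 | 70125.00 | 4250.00
Σ | 6850.00 |  |  | 190125.00 | 454250.00
x̄ = 190125.00 / 6850.00 = 27.76 cm
ȳ = 454250.00 / 6850.00 = 66.31 cm

x̄ = 27.76 cm, ȳ = 66.31 cm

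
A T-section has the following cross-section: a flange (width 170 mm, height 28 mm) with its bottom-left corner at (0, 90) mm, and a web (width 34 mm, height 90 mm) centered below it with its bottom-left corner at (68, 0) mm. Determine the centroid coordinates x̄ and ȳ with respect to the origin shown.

x̄ = 85.00 mm, ȳ = 80.91 mm

Part | A | x̄ᵢ | ȳᵢ | A·x̄ᵢ | A·ȳᵢ
web | 3060.00 | 85.00 | 45.00 | 260100.00 | 137700.00
flange | 4760.00 | 85.00 | 104.00 | 404600.00 | 495040.00
Σ | 7820.00 |  |  | 664700.00 | 632740.00
x̄ = 664700.00 / 7820.00 = 85.00 mm
ȳ = 632740.00 / 7820.00 = 80.91 mm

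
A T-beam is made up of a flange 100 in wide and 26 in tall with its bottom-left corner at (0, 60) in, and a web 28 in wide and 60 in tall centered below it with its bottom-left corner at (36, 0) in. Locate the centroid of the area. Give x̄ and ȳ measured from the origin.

x̄ = 50.00 in, ȳ = 56.12 in

web: A = 28 × 60 = 1680.00, centroid at (50.00, 30.00).
flange: A = 100 × 26 = 2600.00, centroid at (50.00, 73.00).
ΣA = 4280.00 in², ΣAx̄ = 214000.00 in³, ΣAȳ = 240200.00 in³.
x̄ = 214000.00/4280.00 = 50.00 in; ȳ = 240200.00/4280.00 = 56.12 in.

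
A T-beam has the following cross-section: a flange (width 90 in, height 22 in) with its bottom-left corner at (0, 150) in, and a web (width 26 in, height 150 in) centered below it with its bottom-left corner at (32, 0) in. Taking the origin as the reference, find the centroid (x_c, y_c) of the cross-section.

web: A = 26 × 150 = 3900.00, centroid at (45.00, 75.00).
flange: A = 90 × 22 = 1980.00, centroid at (45.00, 161.00).
ΣA = 5880.00 in², ΣAx_c = 264600.00 in³, ΣAy_c = 611280.00 in³.
x_c = 264600.00/5880.00 = 45.00 in; y_c = 611280.00/5880.00 = 103.96 in.

x_c = 45.00 in, y_c = 103.96 in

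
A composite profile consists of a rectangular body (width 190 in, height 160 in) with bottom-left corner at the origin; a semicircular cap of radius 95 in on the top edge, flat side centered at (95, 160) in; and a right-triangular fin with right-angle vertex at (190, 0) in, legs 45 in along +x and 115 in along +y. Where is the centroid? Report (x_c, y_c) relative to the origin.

Part | A | x̄ᵢ | ȳᵢ | A·x̄ᵢ | A·ȳᵢ
rectangular body | 30400.00 | 95.00 | 80.00 | 2888000.00 | 2432000.00
semicircular top | 14176.44 | 95.00 | 200.32 | 1346761.50 | 2839813.23
triangular fin | 2587.50 | 205.00 | 38.33 | 530437.50 | 99187.50
Σ | 47163.94 |  |  | 4765199.00 | 5371000.73
x_c = 4765199.00 / 47163.94 = 101.03 in
y_c = 5371000.73 / 47163.94 = 113.88 in

x_c = 101.03 in, y_c = 113.88 in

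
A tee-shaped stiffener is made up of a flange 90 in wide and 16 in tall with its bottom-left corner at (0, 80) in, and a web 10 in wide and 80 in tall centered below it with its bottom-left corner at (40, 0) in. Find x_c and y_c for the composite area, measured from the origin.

web: A = 10 × 80 = 800.00, centroid at (45.00, 40.00).
flange: A = 90 × 16 = 1440.00, centroid at (45.00, 88.00).
ΣA = 2240.00 in²
ΣAx_c = (800.00)(45.00) + (1440.00)(45.00) = 100800.00 in³
ΣAy_c = (800.00)(40.00) + (1440.00)(88.00) = 158720.00 in³
x_c = 100800.00 / 2240.00 = 45.00 in
y_c = 158720.00 / 2240.00 = 70.86 in

x_c = 45.00 in, y_c = 70.86 in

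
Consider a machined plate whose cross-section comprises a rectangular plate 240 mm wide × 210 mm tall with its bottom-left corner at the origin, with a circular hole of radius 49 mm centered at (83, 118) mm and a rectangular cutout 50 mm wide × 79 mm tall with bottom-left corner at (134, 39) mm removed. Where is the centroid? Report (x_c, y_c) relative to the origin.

plate: A = 240 × 210 = 50400.00, centroid at (120.00, 105.00).
hole 1: A = −π·49² = -7542.96, centroid at (83.00, 118.00).
hole 2: A = −(50 × 79) = -3950.00, centroid at (159.00, 78.50).
ΣA = 38907.04 mm², ΣAx_c = 4793883.99 mm³, ΣAy_c = 4091855.25 mm³.
x_c = 4793883.99/38907.04 = 123.21 mm; y_c = 4091855.25/38907.04 = 105.17 mm.

x_c = 123.21 mm, y_c = 105.17 mm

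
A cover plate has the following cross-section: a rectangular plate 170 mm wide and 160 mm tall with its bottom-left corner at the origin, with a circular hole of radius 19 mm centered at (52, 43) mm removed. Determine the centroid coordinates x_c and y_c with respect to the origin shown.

x_c = 86.44 mm, y_c = 81.61 mm

plate: A = 170 × 160 = 27200.00, centroid at (85.00, 80.00).
hole: A = −π·19² = -1134.11, centroid at (52.00, 43.00).
ΣA = 26065.89 mm², ΣAx_c = 2253026.02 mm³, ΣAy_c = 2127233.06 mm³.
x_c = 2253026.02/26065.89 = 86.44 mm; y_c = 2127233.06/26065.89 = 81.61 mm.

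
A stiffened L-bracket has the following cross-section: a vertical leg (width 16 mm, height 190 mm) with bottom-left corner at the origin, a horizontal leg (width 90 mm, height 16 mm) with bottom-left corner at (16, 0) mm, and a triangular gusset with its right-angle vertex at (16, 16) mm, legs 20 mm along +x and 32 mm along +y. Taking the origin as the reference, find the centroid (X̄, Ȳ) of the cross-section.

vertical leg: A = 16 × 190 = 3040.00, centroid at (8.00, 95.00).
horizontal leg: A = 90 × 16 = 1440.00, centroid at (61.00, 8.00).
gusset: A = ½·20·32 = 320.00, centroid at (22.67, 26.67).
ΣA = 4800.00 mm²
ΣAX̄ = (3040.00)(8.00) + (1440.00)(61.00) + (320.00)(22.67) = 119413.33 mm³
ΣAȲ = (3040.00)(95.00) + (1440.00)(8.00) + (320.00)(26.67) = 308853.33 mm³
X̄ = 119413.33 / 4800.00 = 24.88 mm
Ȳ = 308853.33 / 4800.00 = 64.34 mm

X̄ = 24.88 mm, Ȳ = 64.34 mm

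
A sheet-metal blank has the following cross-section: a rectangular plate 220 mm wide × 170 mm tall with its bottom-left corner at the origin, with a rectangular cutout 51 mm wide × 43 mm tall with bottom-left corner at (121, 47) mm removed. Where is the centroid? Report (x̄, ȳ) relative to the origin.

plate: A = 220 × 170 = 37400.00, centroid at (110.00, 85.00).
hole: A = −(51 × 43) = -2193.00, centroid at (146.50, 68.50).
ΣA = 35207.00 mm²
ΣAx̄ = (37400.00)(110.00) + (-2193.00)(146.50) = 3792725.50 mm³
ΣAȳ = (37400.00)(85.00) + (-2193.00)(68.50) = 3028779.50 mm³
x̄ = 3792725.50 / 35207.00 = 107.73 mm
ȳ = 3028779.50 / 35207.00 = 86.03 mm

x̄ = 107.73 mm, ȳ = 86.03 mm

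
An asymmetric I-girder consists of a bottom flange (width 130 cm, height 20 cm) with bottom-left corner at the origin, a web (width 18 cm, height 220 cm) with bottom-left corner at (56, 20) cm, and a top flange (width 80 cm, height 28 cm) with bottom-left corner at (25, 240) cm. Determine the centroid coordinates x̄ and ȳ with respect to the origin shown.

Part | A | x̄ᵢ | ȳᵢ | A·x̄ᵢ | A·ȳᵢ
bottom flange | 2600.00 | 65.00 | 10.00 | 169000.00 | 26000.00
web | 3960.00 | 65.00 | 130.00 | 257400.00 | 514800.00
top flange | 2240.00 | 65.00 | 254.00 | 145600.00 | 568960.00
Σ | 8800.00 |  |  | 572000.00 | 1109760.00
x̄ = 572000.00 / 8800.00 = 65.00 cm
ȳ = 1109760.00 / 8800.00 = 126.11 cm

x̄ = 65.00 cm, ȳ = 126.11 cm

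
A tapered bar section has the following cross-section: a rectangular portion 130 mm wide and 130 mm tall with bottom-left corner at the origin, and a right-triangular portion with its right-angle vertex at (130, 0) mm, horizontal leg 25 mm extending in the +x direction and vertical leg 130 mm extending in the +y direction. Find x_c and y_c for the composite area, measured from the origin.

rectangular portion: A = 130 × 130 = 16900.00, centroid at (65.00, 65.00).
triangular portion: A = ½·25·130 = 1625.00, centroid at (138.33, 43.33).
ΣA = 18525.00 mm², ΣAx_c = 1323291.67 mm³, ΣAy_c = 1168916.67 mm³.
x_c = 1323291.67/18525.00 = 71.43 mm; y_c = 1168916.67/18525.00 = 63.10 mm.

x_c = 71.43 mm, y_c = 63.10 mm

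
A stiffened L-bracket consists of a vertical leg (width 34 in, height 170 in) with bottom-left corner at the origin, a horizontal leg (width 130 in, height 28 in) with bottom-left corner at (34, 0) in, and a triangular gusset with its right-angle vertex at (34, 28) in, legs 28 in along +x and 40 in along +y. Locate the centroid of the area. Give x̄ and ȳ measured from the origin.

Part | A | x̄ᵢ | ȳᵢ | A·x̄ᵢ | A·ȳᵢ
vertical leg | 5780.00 | 17.00 | 85.00 | 98260.00 | 491300.00
horizontal leg | 3640.00 | 99.00 | 14.00 | 360360.00 | 50960.00
gusset | 560.00 | 43.33 | 41.33 | 24266.67 | 23146.67
Σ | 9980.00 |  |  | 482886.67 | 565406.67
x̄ = 482886.67 / 9980.00 = 48.39 in
ȳ = 565406.67 / 9980.00 = 56.65 in

x̄ = 48.39 in, ȳ = 56.65 in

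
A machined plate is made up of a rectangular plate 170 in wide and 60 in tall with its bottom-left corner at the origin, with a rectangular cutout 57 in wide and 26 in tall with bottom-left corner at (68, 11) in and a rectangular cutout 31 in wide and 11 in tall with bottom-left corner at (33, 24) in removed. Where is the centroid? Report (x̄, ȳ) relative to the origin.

Part | A | x̄ᵢ | ȳᵢ | A·x̄ᵢ | A·ȳᵢ
plate | 10200.00 | 85.00 | 30.00 | 867000.00 | 306000.00
hole 1 | -1482.00 | 96.50 | 24.00 | -143013.00 | -35568.00
hole 2 | -341.00 | 48.50 | 29.50 | -16538.50 | -10059.50
Σ | 8377.00 |  |  | 707448.50 | 260372.50
x̄ = 707448.50 / 8377.00 = 84.45 in
ȳ = 260372.50 / 8377.00 = 31.08 in

x̄ = 84.45 in, ȳ = 31.08 in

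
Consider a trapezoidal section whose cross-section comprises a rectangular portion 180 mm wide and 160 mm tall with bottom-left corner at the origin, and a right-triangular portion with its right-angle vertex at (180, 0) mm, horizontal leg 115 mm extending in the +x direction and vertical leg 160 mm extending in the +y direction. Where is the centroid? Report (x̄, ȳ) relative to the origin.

rectangular portion: A = 180 × 160 = 28800.00, centroid at (90.00, 80.00).
triangular portion: A = ½·115·160 = 9200.00, centroid at (218.33, 53.33).
ΣA = 38000.00 mm², ΣAx̄ = 4600666.67 mm³, ΣAȳ = 2794666.67 mm³.
x̄ = 4600666.67/38000.00 = 121.07 mm; ȳ = 2794666.67/38000.00 = 73.54 mm.

x̄ = 121.07 mm, ȳ = 73.54 mm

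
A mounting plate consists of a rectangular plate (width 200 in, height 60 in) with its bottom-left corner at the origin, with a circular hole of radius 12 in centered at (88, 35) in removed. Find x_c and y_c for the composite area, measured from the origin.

plate: A = 200 × 60 = 12000.00, centroid at (100.00, 30.00).
hole: A = −π·12² = -452.39, centroid at (88.00, 35.00).
ΣA = 11547.61 in², ΣAx_c = 1160189.74 in³, ΣAy_c = 344166.37 in³.
x_c = 1160189.74/11547.61 = 100.47 in; y_c = 344166.37/11547.61 = 29.80 in.

x_c = 100.47 in, y_c = 29.80 in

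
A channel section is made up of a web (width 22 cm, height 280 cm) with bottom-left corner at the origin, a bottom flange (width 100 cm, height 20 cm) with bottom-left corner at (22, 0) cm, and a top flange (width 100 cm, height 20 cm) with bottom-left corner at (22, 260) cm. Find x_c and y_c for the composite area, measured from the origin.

Part | A | x̄ᵢ | ȳᵢ | A·x̄ᵢ | A·ȳᵢ
web | 6160.00 | 11.00 | 140.00 | 67760.00 | 862400.00
bottom flange | 2000.00 | 72.00 | 10.00 | 144000.00 | 20000.00
top flange | 2000.00 | 72.00 | 270.00 | 144000.00 | 540000.00
Σ | 10160.00 |  |  | 355760.00 | 1422400.00
x_c = 355760.00 / 10160.00 = 35.02 cm
y_c = 1422400.00 / 10160.00 = 140.00 cm

x_c = 35.02 cm, y_c = 140.00 cm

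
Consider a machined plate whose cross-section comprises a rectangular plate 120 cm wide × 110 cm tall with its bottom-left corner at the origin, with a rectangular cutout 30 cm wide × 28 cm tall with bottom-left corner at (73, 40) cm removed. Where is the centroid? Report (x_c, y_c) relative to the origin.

x_c = 58.10 cm, y_c = 55.07 cm

Part | A | x̄ᵢ | ȳᵢ | A·x̄ᵢ | A·ȳᵢ
plate | 13200.00 | 60.00 | 55.00 | 792000.00 | 726000.00
hole | -840.00 | 88.00 | 54.00 | -73920.00 | -45360.00
Σ | 12360.00 |  |  | 718080.00 | 680640.00
x_c = 718080.00 / 12360.00 = 58.10 cm
y_c = 680640.00 / 12360.00 = 55.07 cm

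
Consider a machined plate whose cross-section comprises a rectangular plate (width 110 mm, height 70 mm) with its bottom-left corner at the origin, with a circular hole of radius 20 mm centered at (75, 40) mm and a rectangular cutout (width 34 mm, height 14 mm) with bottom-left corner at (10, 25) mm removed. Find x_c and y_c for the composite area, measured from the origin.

x_c = 53.02 mm, y_c = 34.19 mm

Part | A | x̄ᵢ | ȳᵢ | A·x̄ᵢ | A·ȳᵢ
plate | 7700.00 | 55.00 | 35.00 | 423500.00 | 269500.00
hole 1 | -1256.64 | 75.00 | 40.00 | -94247.78 | -50265.48
hole 2 | -476.00 | 27.00 | 32.00 | -12852.00 | -15232.00
Σ | 5967.36 |  |  | 316400.22 | 204002.52
x_c = 316400.22 / 5967.36 = 53.02 mm
y_c = 204002.52 / 5967.36 = 34.19 mm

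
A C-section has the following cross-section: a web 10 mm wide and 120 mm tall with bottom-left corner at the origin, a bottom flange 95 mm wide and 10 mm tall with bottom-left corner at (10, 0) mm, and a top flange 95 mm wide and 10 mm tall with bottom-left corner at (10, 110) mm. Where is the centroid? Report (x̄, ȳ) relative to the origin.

web: A = 10 × 120 = 1200.00, centroid at (5.00, 60.00).
bottom flange: A = 95 × 10 = 950.00, centroid at (57.50, 5.00).
top flange: A = 95 × 10 = 950.00, centroid at (57.50, 115.00).
ΣA = 3100.00 mm², ΣAx̄ = 115250.00 mm³, ΣAȳ = 186000.00 mm³.
x̄ = 115250.00/3100.00 = 37.18 mm; ȳ = 186000.00/3100.00 = 60.00 mm.

x̄ = 37.18 mm, ȳ = 60.00 mm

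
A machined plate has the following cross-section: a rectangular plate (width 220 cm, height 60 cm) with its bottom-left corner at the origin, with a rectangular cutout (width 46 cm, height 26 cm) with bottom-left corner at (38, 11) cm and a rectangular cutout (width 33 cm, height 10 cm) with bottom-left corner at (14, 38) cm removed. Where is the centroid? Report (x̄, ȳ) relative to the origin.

plate: A = 220 × 60 = 13200.00, centroid at (110.00, 30.00).
hole 1: A = −(46 × 26) = -1196.00, centroid at (61.00, 24.00).
hole 2: A = −(33 × 10) = -330.00, centroid at (30.50, 43.00).
ΣA = 11674.00 cm², ΣAx̄ = 1368979.00 cm³, ΣAȳ = 353106.00 cm³.
x̄ = 1368979.00/11674.00 = 117.27 cm; ȳ = 353106.00/11674.00 = 30.25 cm.

x̄ = 117.27 cm, ȳ = 30.25 cm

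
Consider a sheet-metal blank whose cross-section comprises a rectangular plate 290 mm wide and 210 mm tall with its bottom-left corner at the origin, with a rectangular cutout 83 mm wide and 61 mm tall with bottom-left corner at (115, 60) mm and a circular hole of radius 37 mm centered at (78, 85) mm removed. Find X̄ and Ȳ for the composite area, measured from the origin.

plate: A = 290 × 210 = 60900.00, centroid at (145.00, 105.00).
hole 1: A = −(83 × 61) = -5063.00, centroid at (156.50, 90.50).
hole 2: A = −π·37² = -4300.84, centroid at (78.00, 85.00).
ΣA = 51536.16 mm², ΣAX̄ = 7702674.95 mm³, ΣAȲ = 5570727.07 mm³.
X̄ = 7702674.95/51536.16 = 149.46 mm; Ȳ = 5570727.07/51536.16 = 108.09 mm.

X̄ = 149.46 mm, Ȳ = 108.09 mm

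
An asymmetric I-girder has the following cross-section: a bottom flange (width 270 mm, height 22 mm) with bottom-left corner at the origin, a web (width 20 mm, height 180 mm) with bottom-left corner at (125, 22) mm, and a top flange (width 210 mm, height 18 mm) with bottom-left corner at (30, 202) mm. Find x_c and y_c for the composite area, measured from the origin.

x_c = 135.00 mm, y_c = 95.05 mm

bottom flange: A = 270 × 22 = 5940.00, centroid at (135.00, 11.00).
web: A = 20 × 180 = 3600.00, centroid at (135.00, 112.00).
top flange: A = 210 × 18 = 3780.00, centroid at (135.00, 211.00).
ΣA = 13320.00 mm², ΣAx_c = 1798200.00 mm³, ΣAy_c = 1266120.00 mm³.
x_c = 1798200.00/13320.00 = 135.00 mm; y_c = 1266120.00/13320.00 = 95.05 mm.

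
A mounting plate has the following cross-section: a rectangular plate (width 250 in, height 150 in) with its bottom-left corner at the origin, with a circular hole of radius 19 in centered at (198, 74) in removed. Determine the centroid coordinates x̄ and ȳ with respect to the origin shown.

plate: A = 250 × 150 = 37500.00, centroid at (125.00, 75.00).
hole: A = −π·19² = -1134.11, centroid at (198.00, 74.00).
ΣA = 36365.89 in²
ΣAx̄ = (37500.00)(125.00) + (-1134.11)(198.00) = 4462945.24 in³
ΣAȳ = (37500.00)(75.00) + (-1134.11)(74.00) = 2728575.49 in³
x̄ = 4462945.24 / 36365.89 = 122.72 in
ȳ = 2728575.49 / 36365.89 = 75.03 in

x̄ = 122.72 in, ȳ = 75.03 in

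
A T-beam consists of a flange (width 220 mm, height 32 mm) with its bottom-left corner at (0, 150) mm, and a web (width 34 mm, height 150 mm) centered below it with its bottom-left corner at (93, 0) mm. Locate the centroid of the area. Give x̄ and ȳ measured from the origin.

web: A = 34 × 150 = 5100.00, centroid at (110.00, 75.00).
flange: A = 220 × 32 = 7040.00, centroid at (110.00, 166.00).
ΣA = 12140.00 mm², ΣAx̄ = 1335400.00 mm³, ΣAȳ = 1551140.00 mm³.
x̄ = 1335400.00/12140.00 = 110.00 mm; ȳ = 1551140.00/12140.00 = 127.77 mm.

x̄ = 110.00 mm, ȳ = 127.77 mm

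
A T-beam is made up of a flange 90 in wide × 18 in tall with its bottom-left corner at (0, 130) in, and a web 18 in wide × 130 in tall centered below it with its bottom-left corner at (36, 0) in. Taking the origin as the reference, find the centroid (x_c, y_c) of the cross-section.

web: A = 18 × 130 = 2340.00, centroid at (45.00, 65.00).
flange: A = 90 × 18 = 1620.00, centroid at (45.00, 139.00).
ΣA = 3960.00 in²
ΣAx_c = (2340.00)(45.00) + (1620.00)(45.00) = 178200.00 in³
ΣAy_c = (2340.00)(65.00) + (1620.00)(139.00) = 377280.00 in³
x_c = 178200.00 / 3960.00 = 45.00 in
y_c = 377280.00 / 3960.00 = 95.27 in

x_c = 45.00 in, y_c = 95.27 in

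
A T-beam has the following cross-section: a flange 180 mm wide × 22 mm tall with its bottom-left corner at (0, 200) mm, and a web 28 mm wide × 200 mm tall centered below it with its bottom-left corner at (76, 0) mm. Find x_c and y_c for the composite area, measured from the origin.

Part | A | x̄ᵢ | ȳᵢ | A·x̄ᵢ | A·ȳᵢ
web | 5600.00 | 90.00 | 100.00 | 504000.00 | 560000.00
flange | 3960.00 | 90.00 | 211.00 | 356400.00 | 835560.00
Σ | 9560.00 |  |  | 860400.00 | 1395560.00
x_c = 860400.00 / 9560.00 = 90.00 mm
y_c = 1395560.00 / 9560.00 = 145.98 mm

x_c = 90.00 mm, y_c = 145.98 mm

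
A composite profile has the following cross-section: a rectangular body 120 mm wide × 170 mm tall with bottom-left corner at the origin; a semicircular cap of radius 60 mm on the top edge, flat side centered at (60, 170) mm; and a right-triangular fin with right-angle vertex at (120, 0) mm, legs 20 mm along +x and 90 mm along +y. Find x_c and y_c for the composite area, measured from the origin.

Part | A | x̄ᵢ | ȳᵢ | A·x̄ᵢ | A·ȳᵢ
rectangular body | 20400.00 | 60.00 | 85.00 | 1224000.00 | 1734000.00
semicircular top | 5654.87 | 60.00 | 195.46 | 339292.01 | 1105327.35
triangular fin | 900.00 | 126.67 | 30.00 | 114000.00 | 27000.00
Σ | 26954.87 |  |  | 1677292.01 | 2866327.35
x_c = 1677292.01 / 26954.87 = 62.23 mm
y_c = 2866327.35 / 26954.87 = 106.34 mm

x_c = 62.23 mm, y_c = 106.34 mm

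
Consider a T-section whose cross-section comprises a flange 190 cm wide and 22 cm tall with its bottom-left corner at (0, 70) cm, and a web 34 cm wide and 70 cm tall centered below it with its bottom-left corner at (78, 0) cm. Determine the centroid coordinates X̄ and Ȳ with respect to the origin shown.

X̄ = 95.00 cm, Ȳ = 64.31 cm

web: A = 34 × 70 = 2380.00, centroid at (95.00, 35.00).
flange: A = 190 × 22 = 4180.00, centroid at (95.00, 81.00).
ΣA = 6560.00 cm², ΣAX̄ = 623200.00 cm³, ΣAȲ = 421880.00 cm³.
X̄ = 623200.00/6560.00 = 95.00 cm; Ȳ = 421880.00/6560.00 = 64.31 cm.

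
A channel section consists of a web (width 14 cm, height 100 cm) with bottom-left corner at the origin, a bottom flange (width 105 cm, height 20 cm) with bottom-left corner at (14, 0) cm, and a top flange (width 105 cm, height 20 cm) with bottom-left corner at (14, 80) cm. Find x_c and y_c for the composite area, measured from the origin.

Part | A | x̄ᵢ | ȳᵢ | A·x̄ᵢ | A·ȳᵢ
web | 1400.00 | 7.00 | 50.00 | 9800.00 | 70000.00
bottom flange | 2100.00 | 66.50 | 10.00 | 139650.00 | 21000.00
top flange | 2100.00 | 66.50 | 90.00 | 139650.00 | 189000.00
Σ | 5600.00 |  |  | 289100.00 | 280000.00
x_c = 289100.00 / 5600.00 = 51.62 cm
y_c = 280000.00 / 5600.00 = 50.00 cm

x_c = 51.62 cm, y_c = 50.00 cm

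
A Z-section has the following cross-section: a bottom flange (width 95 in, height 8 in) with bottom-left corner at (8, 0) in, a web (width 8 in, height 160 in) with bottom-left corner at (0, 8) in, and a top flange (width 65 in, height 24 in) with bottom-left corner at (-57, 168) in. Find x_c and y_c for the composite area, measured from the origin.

bottom flange: A = 95 × 8 = 760.00, centroid at (55.50, 4.00).
web: A = 8 × 160 = 1280.00, centroid at (4.00, 88.00).
top flange: A = 65 × 24 = 1560.00, centroid at (-24.50, 180.00).
ΣA = 3600.00 in²
ΣAx_c = (760.00)(55.50) + (1280.00)(4.00) + (1560.00)(-24.50) = 9080.00 in³
ΣAy_c = (760.00)(4.00) + (1280.00)(88.00) + (1560.00)(180.00) = 396480.00 in³
x_c = 9080.00 / 3600.00 = 2.52 in
y_c = 396480.00 / 3600.00 = 110.13 in

x_c = 2.52 in, y_c = 110.13 in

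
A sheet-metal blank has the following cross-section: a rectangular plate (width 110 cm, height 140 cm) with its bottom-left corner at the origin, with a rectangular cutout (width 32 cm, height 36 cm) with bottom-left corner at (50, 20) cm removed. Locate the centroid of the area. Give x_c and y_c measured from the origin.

Part | A | x̄ᵢ | ȳᵢ | A·x̄ᵢ | A·ȳᵢ
plate | 15400.00 | 55.00 | 70.00 | 847000.00 | 1078000.00
hole | -1152.00 | 66.00 | 38.00 | -76032.00 | -43776.00
Σ | 14248.00 |  |  | 770968.00 | 1034224.00
x_c = 770968.00 / 14248.00 = 54.11 cm
y_c = 1034224.00 / 14248.00 = 72.59 cm

x_c = 54.11 cm, y_c = 72.59 cm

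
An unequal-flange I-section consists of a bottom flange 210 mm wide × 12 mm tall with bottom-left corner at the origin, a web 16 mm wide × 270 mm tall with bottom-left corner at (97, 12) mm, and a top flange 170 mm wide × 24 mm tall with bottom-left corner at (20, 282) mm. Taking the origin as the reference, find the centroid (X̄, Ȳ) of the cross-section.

bottom flange: A = 210 × 12 = 2520.00, centroid at (105.00, 6.00).
web: A = 16 × 270 = 4320.00, centroid at (105.00, 147.00).
top flange: A = 170 × 24 = 4080.00, centroid at (105.00, 294.00).
ΣA = 10920.00 mm²
ΣAX̄ = (2520.00)(105.00) + (4320.00)(105.00) + (4080.00)(105.00) = 1146600.00 mm³
ΣAȲ = (2520.00)(6.00) + (4320.00)(147.00) + (4080.00)(294.00) = 1849680.00 mm³
X̄ = 1146600.00 / 10920.00 = 105.00 mm
Ȳ = 1849680.00 / 10920.00 = 169.38 mm

X̄ = 105.00 mm, Ȳ = 169.38 mm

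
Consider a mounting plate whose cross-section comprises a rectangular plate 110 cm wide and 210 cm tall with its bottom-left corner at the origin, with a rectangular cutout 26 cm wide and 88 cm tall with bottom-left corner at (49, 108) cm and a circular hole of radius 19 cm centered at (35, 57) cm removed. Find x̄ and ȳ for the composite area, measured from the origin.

x̄ = 55.34 cm, ȳ = 102.30 cm

Part | A | x̄ᵢ | ȳᵢ | A·x̄ᵢ | A·ȳᵢ
plate | 23100.00 | 55.00 | 105.00 | 1270500.00 | 2425500.00
hole 1 | -2288.00 | 62.00 | 152.00 | -141856.00 | -347776.00
hole 2 | -1134.11 | 35.00 | 57.00 | -39694.02 | -64644.55
Σ | 19677.89 |  |  | 1088949.98 | 2013079.45
x̄ = 1088949.98 / 19677.89 = 55.34 cm
ȳ = 2013079.45 / 19677.89 = 102.30 cm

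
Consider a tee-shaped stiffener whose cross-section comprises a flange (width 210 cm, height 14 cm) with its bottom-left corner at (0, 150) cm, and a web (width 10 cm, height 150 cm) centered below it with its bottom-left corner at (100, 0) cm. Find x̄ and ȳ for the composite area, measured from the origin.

web: A = 10 × 150 = 1500.00, centroid at (105.00, 75.00).
flange: A = 210 × 14 = 2940.00, centroid at (105.00, 157.00).
ΣA = 4440.00 cm²
ΣAx̄ = (1500.00)(105.00) + (2940.00)(105.00) = 466200.00 cm³
ΣAȳ = (1500.00)(75.00) + (2940.00)(157.00) = 574080.00 cm³
x̄ = 466200.00 / 4440.00 = 105.00 cm
ȳ = 574080.00 / 4440.00 = 129.30 cm

x̄ = 105.00 cm, ȳ = 129.30 cm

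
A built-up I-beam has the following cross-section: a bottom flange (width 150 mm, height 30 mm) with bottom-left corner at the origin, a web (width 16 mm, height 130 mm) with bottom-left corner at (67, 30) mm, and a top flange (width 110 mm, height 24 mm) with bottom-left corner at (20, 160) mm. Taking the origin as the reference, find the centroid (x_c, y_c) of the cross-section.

x_c = 75.00 mm, y_c = 78.00 mm

Part | A | x̄ᵢ | ȳᵢ | A·x̄ᵢ | A·ȳᵢ
bottom flange | 4500.00 | 75.00 | 15.00 | 337500.00 | 67500.00
web | 2080.00 | 75.00 | 95.00 | 156000.00 | 197600.00
top flange | 2640.00 | 75.00 | 172.00 | 198000.00 | 454080.00
Σ | 9220.00 |  |  | 691500.00 | 719180.00
x_c = 691500.00 / 9220.00 = 75.00 mm
y_c = 719180.00 / 9220.00 = 78.00 mm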